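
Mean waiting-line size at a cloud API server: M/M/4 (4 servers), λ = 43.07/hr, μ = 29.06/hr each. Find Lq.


a = λ/μ = 1.4821; ρ = a/4 = 0.3705
P₀ = 0.225102
Lq = P₀·a^c·ρ / (c!·(1−ρ)²) = 0.225102·4.82522·0.3705/(24·0.39624)
= 0.04232

Final: 0.04232


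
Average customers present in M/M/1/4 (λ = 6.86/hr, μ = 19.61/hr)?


ρ = 6.86/19.61 = 0.3498
L = ρ[1 − (K+1)ρ^K + Kρ^(K+1)] / [(1−ρ)(1−ρ^(K+1))]
Numerator: 0.3498·(1 − 5·0.014976 + 4·0.005239) = 0.330958
Denominator: (0.6502)·(0.994761) = 0.646772
L = 0.330958/0.646772 = 0.5117

Final: 0.5117


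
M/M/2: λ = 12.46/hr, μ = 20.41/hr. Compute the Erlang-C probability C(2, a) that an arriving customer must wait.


a = λ/μ = 0.6105; ρ = a/2 = 0.3052
P₀ = 0.532282 (from M/M/c formula)
C(c,a) = [a^c/(c!(1−ρ))]·P₀ = [0.37269/(2·0.6948)]·0.532282
= 0.26822·0.532282 = 0.142767

Final: 0.142767


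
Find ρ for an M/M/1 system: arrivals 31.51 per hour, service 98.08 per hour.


ρ = λ/μ = 31.51/98.08 = 0.3213

Final: 0.3213


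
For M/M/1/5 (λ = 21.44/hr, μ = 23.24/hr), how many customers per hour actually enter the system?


ρ = 0.9225; P_K = (1−ρ)ρ^5/(1−ρ^6) = 0.134962
λ_eff = λ(1 − P_K) = 21.44·(1 − 0.134962) = 21.44·0.865038 = 18.5464 /hr

Final: 18.5464 /hr


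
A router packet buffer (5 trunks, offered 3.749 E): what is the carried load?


B(5,3.749) = 0.176527 (Erlang-B)
Carried load = a(1 − B) = 3.749·(1 − 0.176527) = 3.749·0.823473 = 3.0872 E

Final: 3.0872 Erlangs


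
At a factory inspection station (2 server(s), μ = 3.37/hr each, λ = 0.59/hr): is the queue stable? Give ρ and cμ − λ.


Total capacity cμ = 2·3.37 = 6.74/hr
ρ = λ/(cμ) = 0.59/6.74 = 0.08754
Stable ⇔ ρ < 1: YES
Spare capacity = cμ − λ = 6.74 − 0.59 = 6.15/hr

Final: ρ = 0.08754; stable; margin = 6.15/hr


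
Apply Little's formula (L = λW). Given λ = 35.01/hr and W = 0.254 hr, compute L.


L = λW = 35.01·0.254 = 8.8925

Final: 8.8925


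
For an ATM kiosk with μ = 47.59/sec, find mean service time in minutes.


Mean service time = 1/μ = 1/47.59 second = 0.02101 second
In minutes: 0.02101 × 0.0166667 = 0.0003502 min

Final: 0.0003502 min


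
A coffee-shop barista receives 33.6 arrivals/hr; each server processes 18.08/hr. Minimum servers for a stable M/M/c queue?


Stability requires cμ > λ ⇔ c > λ/μ.
λ/μ = 33.6/18.08 = 1.8584
Minimum integer c = ⌊1.8584⌋ + 1 = 2
Check: 2·18.08 = 36.16 > 33.6, while 1·18.08 = 18.08 ≤ 33.6

Final: 2 servers


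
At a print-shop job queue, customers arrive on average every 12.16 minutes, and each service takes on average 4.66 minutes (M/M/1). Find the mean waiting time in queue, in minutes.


λ = 60/12.16 = 4.9342 /hr
μ = 60/4.66 = 12.8755 /hr
ρ = λ/μ = 4.9342/12.8755 = 0.3832
Wq = ρ/(μ−λ) = 0.3832/(12.8755−4.9342) = 0.04826 hr
In minutes: 0.04826·60 = 2.895 min

Final: 2.895 min


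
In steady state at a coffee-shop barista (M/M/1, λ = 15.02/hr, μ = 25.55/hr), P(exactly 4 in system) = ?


ρ = 15.02/25.55 = 0.5879
P_n = (1−ρ)·ρ^n = (1 − 0.5879)·0.5879^4 = 0.4121·0.119431 = 0.049221

Final: 0.049221


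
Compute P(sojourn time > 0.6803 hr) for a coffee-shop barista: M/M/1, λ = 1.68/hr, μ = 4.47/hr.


W ~ Exponential(μ−λ) for M/M/1.
μ − λ = 4.47 − 1.68 = 2.7900
P(W > t) = e^{−(μ−λ)t} = e^{−1.8980} = 0.149863

Final: 0.149863


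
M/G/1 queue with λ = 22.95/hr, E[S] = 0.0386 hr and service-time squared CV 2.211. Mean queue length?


ρ = λ·E[S] = 22.95·0.0386 = 0.8859
Lq = ρ²(1+C_s²)/(2(1−ρ)) = 0.7848·(1+2.211)/(2·0.1141)
= 0.7848·3.2110/0.2283 = 11.03953

Final: 11.03953


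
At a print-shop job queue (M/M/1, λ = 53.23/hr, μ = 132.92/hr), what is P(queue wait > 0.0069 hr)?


ρ = 53.23/132.92 = 0.4005
P(Wq > t) = ρ·e^{−(μ−λ)t} = 0.4005·e^{−0.5499}
= 0.4005·0.577030 = 0.231081

Final: 0.231081


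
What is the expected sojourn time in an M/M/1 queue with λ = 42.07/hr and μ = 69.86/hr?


W = 1/(μ−λ) = 1/(69.86 − 42.07) = 1/27.79 = 0.03598 hr

Final: 0.03598 hr


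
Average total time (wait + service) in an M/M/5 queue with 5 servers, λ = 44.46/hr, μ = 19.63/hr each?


a = 2.2649; ρ = 0.4530; P₀ = 0.102348
Lq = P₀·a^c·ρ/(c!(1−ρ)²) = 0.07695
Wq = Lq/λ = 0.07695/44.46 = 0.001731 hr
W = Wq + 1/μ = 0.001731 + 0.05094 = 0.05267 hr

Final: 0.05267 hr


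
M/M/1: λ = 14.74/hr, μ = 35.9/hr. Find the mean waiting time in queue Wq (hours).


ρ = 14.74/35.9 = 0.4106
Wq = ρ/(μ−λ) = 0.4106/(35.9 − 14.74) = 0.4106/21.16 = 0.01940 hr

Final: 0.01940 hr


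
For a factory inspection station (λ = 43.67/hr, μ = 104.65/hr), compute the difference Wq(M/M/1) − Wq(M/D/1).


ρ = 43.67/104.65 = 0.4173
Wq(M/M/1) = ρ/(μ−λ) = 0.4173/60.98 = 0.006843 hr
Wq(M/D/1) = ρ/(2(μ−λ)) = 0.003422 hr
Savings = 0.006843 − 0.003422 = 0.003422 hr

Final: 0.003422 hr


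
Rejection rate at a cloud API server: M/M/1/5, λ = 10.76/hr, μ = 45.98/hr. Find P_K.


ρ = λ/μ = 10.76/45.98 = 0.2340
P_K = (1−ρ)ρ^K/(1−ρ^(K+1)) = (0.7660·0.0007018)/(1 − 0.0001642)
= 0.0005376/0.999836 = 0.0005377

Final: 0.0005377


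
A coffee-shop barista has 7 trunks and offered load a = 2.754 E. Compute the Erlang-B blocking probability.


B(c,a) = (a^c/c!) / Σ_{k=0}^{c} a^k/k!
a^7/7! = 0.238406
Σ terms (k=0..7): 1.00000 + 2.75400 + 3.79226 + 3.48129 + 2.39687 + 1.32020 + 0.60597 + 0.23841 = 15.588993
B = 0.238406/15.588993 = 0.015293

Final: 0.015293


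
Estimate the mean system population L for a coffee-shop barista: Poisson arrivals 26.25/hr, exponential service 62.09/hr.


ρ = λ/μ = 26.25/62.09 = 0.4228
L = ρ/(1−ρ) = 0.4228/(1 − 0.4228) = 0.4228/0.5772 = 0.7324

Final: 0.7324


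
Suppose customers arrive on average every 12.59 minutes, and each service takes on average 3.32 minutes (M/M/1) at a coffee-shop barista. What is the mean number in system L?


λ = 60/12.59 = 4.7657 /hr
μ = 60/3.32 = 18.0723 /hr
ρ = λ/μ = 4.7657/18.0723 = 0.2637
L = ρ/(1−ρ) = 0.2637/0.7363 = 0.3581

Final: 0.3581


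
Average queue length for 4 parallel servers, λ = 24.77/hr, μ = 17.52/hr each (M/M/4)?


a = λ/μ = 1.4138; ρ = a/4 = 0.3535
P₀ = 0.241445
Lq = P₀·a^c·ρ / (c!·(1−ρ)²) = 0.241445·3.99547·0.3535/(24·0.41802)
= 0.03399

Final: 0.03399


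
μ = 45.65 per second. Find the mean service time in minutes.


Mean service time = 1/μ = 1/45.65 second = 0.02191 second
In minutes: 0.02191 × 0.0166667 = 0.0003651 min

Final: 0.0003651 min


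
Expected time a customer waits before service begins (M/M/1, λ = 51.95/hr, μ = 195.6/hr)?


ρ = 51.95/195.6 = 0.2656
Wq = ρ/(μ−λ) = 0.2656/(195.6 − 51.95) = 0.2656/143.65 = 0.001849 hr

Final: 0.001849 hr


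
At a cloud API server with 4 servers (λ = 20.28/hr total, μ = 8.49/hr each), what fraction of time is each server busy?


ρ = λ/(cμ) = 20.28/(4·8.49) = 20.28/33.96 = 0.5972

Final: 0.5972


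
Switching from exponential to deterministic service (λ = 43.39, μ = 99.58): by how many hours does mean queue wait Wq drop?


ρ = 43.39/99.58 = 0.4357
Wq(M/M/1) = ρ/(μ−λ) = 0.4357/56.19 = 0.007755 hr
Wq(M/D/1) = ρ/(2(μ−λ)) = 0.003877 hr
Savings = 0.007755 − 0.003877 = 0.003877 hr

Final: 0.003877 hr


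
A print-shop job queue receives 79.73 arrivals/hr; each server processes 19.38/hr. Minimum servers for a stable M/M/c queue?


Stability requires cμ > λ ⇔ c > λ/μ.
λ/μ = 79.73/19.38 = 4.1140
Minimum integer c = ⌊4.1140⌋ + 1 = 5
Check: 5·19.38 = 96.90 > 79.73, while 4·19.38 = 77.52 ≤ 79.73

Final: 5 servers


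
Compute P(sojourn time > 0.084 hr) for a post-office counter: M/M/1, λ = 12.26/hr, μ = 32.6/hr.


W ~ Exponential(μ−λ) for M/M/1.
μ − λ = 32.6 − 12.26 = 20.3400
P(W > t) = e^{−(μ−λ)t} = e^{−1.7086} = 0.181126

Final: 0.181126


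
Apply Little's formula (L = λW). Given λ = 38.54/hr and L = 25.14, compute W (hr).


W = L/λ = 25.14/38.54 = 0.6523 hr

Final: 0.6523 hr


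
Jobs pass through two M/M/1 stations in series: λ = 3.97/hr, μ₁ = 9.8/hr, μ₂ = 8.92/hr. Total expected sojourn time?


Each node sees arrival rate λ = 3.97/hr (tandem ⇒ throughput preserved).
W₁ = 1/(μ₁−λ) = 1/(9.8−3.97) = 0.17153 hr
W₂ = 1/(μ₂−λ) = 1/(8.92−3.97) = 0.20202 hr
W_total = W₁ + W₂ = 0.17153 + 0.20202 = 0.37355 hr

Final: 0.37355 hr


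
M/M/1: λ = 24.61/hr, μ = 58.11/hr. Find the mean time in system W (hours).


W = 1/(μ−λ) = 1/(58.11 − 24.61) = 1/33.50 = 0.02985 hr

Final: 0.02985 hr


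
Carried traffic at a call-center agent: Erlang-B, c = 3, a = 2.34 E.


B(3,2.34) = 0.260004 (Erlang-B)
Carried load = a(1 − B) = 2.34·(1 − 0.260004) = 2.34·0.739996 = 1.7316 E

Final: 1.7316 Erlangs


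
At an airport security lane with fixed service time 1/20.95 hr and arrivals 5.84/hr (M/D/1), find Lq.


ρ = 5.84/20.95 = 0.2788
M/D/1: Lq = ρ²/(2(1−ρ)) = 0.07771/(2·0.7212) = 0.05387

Final: 0.05387


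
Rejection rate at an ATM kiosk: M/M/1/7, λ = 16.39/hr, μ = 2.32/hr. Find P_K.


ρ = λ/μ = 16.39/2.32 = 7.0647
P_K = (1−ρ)ρ^K/(1−ρ^(K+1)) = (-6.0647·878287.659653)/(1 − 6204799.457637)
= -5326511.797983/-6204798.457637 = 0.858450

Final: 0.858450


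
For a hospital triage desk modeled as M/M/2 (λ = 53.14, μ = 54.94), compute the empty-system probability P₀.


a = λ/μ = 53.14/54.94 = 0.9672; ρ = a/c = 0.4836
Σ_{k=0}^{1} a^k/k! (terms k=0..1) = 1.00000 + 0.96724 = 1.96724
Tail: a^2/(2!(1−ρ)) = 0.93555/(2·0.5164) = 0.90587
P₀ = 1/(1.96724 + 0.90587) = 1/2.87311 = 0.348055

Final: 0.348055


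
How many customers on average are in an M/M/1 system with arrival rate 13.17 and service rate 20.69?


ρ = λ/μ = 13.17/20.69 = 0.6365
L = ρ/(1−ρ) = 0.6365/(1 − 0.6365) = 0.6365/0.3635 = 1.7513

Final: 1.7513


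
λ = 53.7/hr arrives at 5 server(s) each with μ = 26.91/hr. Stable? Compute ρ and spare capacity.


Total capacity cμ = 5·26.91 = 134.55/hr
ρ = λ/(cμ) = 53.7/134.55 = 0.3991
Stable ⇔ ρ < 1: YES
Spare capacity = cμ − λ = 134.55 − 53.7 = 80.85/hr

Final: ρ = 0.3991; stable; margin = 80.85/hr


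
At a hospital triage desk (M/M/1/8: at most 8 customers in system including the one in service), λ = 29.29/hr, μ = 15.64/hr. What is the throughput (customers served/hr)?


ρ = 1.8728; P_K = (1−ρ)ρ^8/(1−ρ^9) = 0.467680
λ_eff = λ(1 − P_K) = 29.29·(1 − 0.467680) = 29.29·0.532320 = 15.5917 /hr

Final: 15.5917 /hr


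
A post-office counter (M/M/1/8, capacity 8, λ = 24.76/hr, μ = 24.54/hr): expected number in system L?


ρ = 24.76/24.54 = 1.0090
L = ρ[1 − (K+1)ρ^K + Kρ^(K+1)] / [(1−ρ)(1−ρ^(K+1))]
Numerator: 1.0090·(1 − 9·1.074011 + 8·1.083639) = 0.003044
Denominator: (-0.008965)·(-0.083639) = 0.0007498
L = 0.003044/0.0007498 = 4.0595

Final: 4.0595


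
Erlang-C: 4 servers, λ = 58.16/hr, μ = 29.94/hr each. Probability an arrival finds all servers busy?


a = λ/μ = 1.9426; ρ = a/4 = 0.4856
P₀ = 0.138802 (from M/M/c formula)
C(c,a) = [a^c/(c!(1−ρ))]·P₀ = [14.23936/(24·0.5144)]·0.138802
= 1.15348·0.138802 = 0.160106

Final: 0.160106


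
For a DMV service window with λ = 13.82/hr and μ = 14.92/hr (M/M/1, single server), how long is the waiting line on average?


ρ = 13.82/14.92 = 0.9263
Lq = ρ²/(1−ρ) = 0.8580/0.07373 = 11.6374

Final: 11.6374


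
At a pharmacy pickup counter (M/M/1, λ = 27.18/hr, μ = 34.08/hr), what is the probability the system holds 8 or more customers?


ρ = 27.18/34.08 = 0.7975
P(N ≥ n) = ρ^n = 0.7975^8 = 0.163681

Final: 0.163681


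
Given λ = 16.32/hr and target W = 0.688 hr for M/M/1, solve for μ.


W = 1/(μ−λ) ⇒ μ − λ = 1/W = 1/0.688 = 1.4535
μ = λ + 1/W = 16.32 + 1.4535 = 17.7735 per hr

Final: 17.7735 /hr


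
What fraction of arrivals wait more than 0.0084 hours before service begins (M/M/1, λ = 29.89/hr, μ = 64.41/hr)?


ρ = 29.89/64.41 = 0.4641
P(Wq > t) = ρ·e^{−(μ−λ)t} = 0.4641·e^{−0.2900}
= 0.4641·0.748288 = 0.347249

Final: 0.347249


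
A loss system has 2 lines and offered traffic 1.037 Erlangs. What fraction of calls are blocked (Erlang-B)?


B(c,a) = (a^c/c!) / Σ_{k=0}^{c} a^k/k!
a^2/2! = 0.537684
Σ terms (k=0..2): 1.00000 + 1.03700 + 0.53768 = 2.574685
B = 0.537684/2.574685 = 0.208835

Final: 0.208835


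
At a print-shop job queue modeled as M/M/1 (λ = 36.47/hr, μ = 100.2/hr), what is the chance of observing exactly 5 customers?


ρ = 36.47/100.2 = 0.3640
P_n = (1−ρ)·ρ^n = (1 − 0.3640)·0.3640^5 = 0.6360·0.006388 = 0.004063

Final: 0.004063


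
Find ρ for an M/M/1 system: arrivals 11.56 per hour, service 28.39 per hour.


ρ = λ/μ = 11.56/28.39 = 0.4072

Final: 0.4072


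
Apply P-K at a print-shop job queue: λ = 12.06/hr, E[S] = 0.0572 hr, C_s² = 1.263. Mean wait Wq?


ρ = λ·E[S] = 12.06·0.0572 = 0.6898
E[S²] = E[S]²(1+C_s²) = 0.0572²·(1+1.263) = 0.007404
Wq = λ·E[S²]/(2(1−ρ)) = 12.06·0.007404/(2·0.3102) = 0.14395 hr

Final: 0.14395 hr


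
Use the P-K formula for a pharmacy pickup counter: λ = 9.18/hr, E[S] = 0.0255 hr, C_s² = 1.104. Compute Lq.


ρ = λ·E[S] = 9.18·0.0255 = 0.2341
Lq = ρ²(1+C_s²)/(2(1−ρ)) = 0.05480·(1+1.104)/(2·0.7659)
= 0.05480·2.1040/1.5318 = 0.07527

Final: 0.07527


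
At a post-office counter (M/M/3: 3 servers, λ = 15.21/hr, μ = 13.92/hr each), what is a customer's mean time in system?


a = 1.0927; ρ = 0.3642; P₀ = 0.329856
Lq = P₀·a^c·ρ/(c!(1−ρ)²) = 0.06463
Wq = Lq/λ = 0.06463/15.21 = 0.004249 hr
W = Wq + 1/μ = 0.004249 + 0.07184 = 0.07609 hr

Final: 0.07609 hr


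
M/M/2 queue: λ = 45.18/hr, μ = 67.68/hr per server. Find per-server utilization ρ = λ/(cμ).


ρ = λ/(cμ) = 45.18/(2·67.68) = 45.18/135.36 = 0.3338

Final: 0.3338


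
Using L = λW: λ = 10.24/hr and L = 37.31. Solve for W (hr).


W = L/λ = 37.31/10.24 = 3.6436 hr

Final: 3.6436 hr


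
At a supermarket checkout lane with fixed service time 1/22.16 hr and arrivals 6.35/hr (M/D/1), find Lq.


ρ = 6.35/22.16 = 0.2866
M/D/1: Lq = ρ²/(2(1−ρ)) = 0.08211/(2·0.7134) = 0.05755

Final: 0.05755


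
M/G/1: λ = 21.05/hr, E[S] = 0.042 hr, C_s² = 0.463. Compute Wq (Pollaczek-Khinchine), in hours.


ρ = λ·E[S] = 21.05·0.042 = 0.8841
E[S²] = E[S]²(1+C_s²) = 0.042²·(1+0.463) = 0.002581
Wq = λ·E[S²]/(2(1−ρ)) = 21.05·0.002581/(2·0.1159) = 0.23436 hr

Final: 0.23436 hr


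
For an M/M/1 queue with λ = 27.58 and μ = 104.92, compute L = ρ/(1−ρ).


ρ = λ/μ = 27.58/104.92 = 0.2629
L = ρ/(1−ρ) = 0.2629/(1 − 0.2629) = 0.2629/0.7371 = 0.3566

Final: 0.3566


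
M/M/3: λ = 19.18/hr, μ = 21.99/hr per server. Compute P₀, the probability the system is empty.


a = λ/μ = 19.18/21.99 = 0.8722; ρ = a/c = 0.2907
Σ_{k=0}^{2} a^k/k! (terms k=0..2) = 1.00000 + 0.87221 + 0.38038 = 2.25259
Tail: a^3/(3!(1−ρ)) = 0.66354/(6·0.7093) = 0.15592
P₀ = 1/(2.25259 + 0.15592) = 1/2.40852 = 0.415193

Final: 0.415193


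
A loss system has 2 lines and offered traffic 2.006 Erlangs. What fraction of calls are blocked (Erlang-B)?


B(c,a) = (a^c/c!) / Σ_{k=0}^{c} a^k/k!
a^2/2! = 2.012018
Σ terms (k=0..2): 1.00000 + 2.00600 + 2.01202 = 5.018018
B = 2.012018/5.018018 = 0.400959

Final: 0.400959


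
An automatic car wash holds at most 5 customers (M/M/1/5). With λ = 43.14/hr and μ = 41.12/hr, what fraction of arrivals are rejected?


ρ = λ/μ = 43.14/41.12 = 1.0491
P_K = (1−ρ)ρ^K/(1−ρ^(K+1)) = (-0.04912·1.270970)/(1 − 1.333405)
= -0.062436/-0.333405 = 0.187267

Final: 0.187267


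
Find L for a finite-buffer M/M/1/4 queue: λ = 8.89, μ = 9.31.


ρ = 8.89/9.31 = 0.9549
L = ρ[1 − (K+1)ρ^K + Kρ^(K+1)] / [(1−ρ)(1−ρ^(K+1))]
Numerator: 0.9549·(1 − 5·0.831397 + 4·0.793890) = 0.017739
Denominator: (0.04511)·(0.206110) = 0.009298
L = 0.017739/0.009298 = 1.9078

Final: 1.9078


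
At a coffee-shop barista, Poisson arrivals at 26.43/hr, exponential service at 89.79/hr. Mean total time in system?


W = 1/(μ−λ) = 1/(89.79 − 26.43) = 1/63.36 = 0.01578 hr

Final: 0.01578 hr


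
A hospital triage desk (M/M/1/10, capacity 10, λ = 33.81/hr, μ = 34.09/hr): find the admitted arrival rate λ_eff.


ρ = 0.9918; P_K = (1−ρ)ρ^10/(1−ρ^11) = 0.087207
λ_eff = λ(1 − P_K) = 33.81·(1 − 0.087207) = 33.81·0.912793 = 30.8615 /hr

Final: 30.8615 /hr


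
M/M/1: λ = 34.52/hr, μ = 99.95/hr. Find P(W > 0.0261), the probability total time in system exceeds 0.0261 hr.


W ~ Exponential(μ−λ) for M/M/1.
μ − λ = 99.95 − 34.52 = 65.4300
P(W > t) = e^{−(μ−λ)t} = e^{−1.7077} = 0.181278

Final: 0.181278


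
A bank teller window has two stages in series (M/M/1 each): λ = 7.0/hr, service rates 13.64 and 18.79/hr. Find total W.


Each node sees arrival rate λ = 7.0/hr (tandem ⇒ throughput preserved).
W₁ = 1/(μ₁−λ) = 1/(13.64−7.0) = 0.15060 hr
W₂ = 1/(μ₂−λ) = 1/(18.79−7.0) = 0.08482 hr
W_total = W₁ + W₂ = 0.15060 + 0.08482 = 0.23542 hr

Final: 0.23542 hr


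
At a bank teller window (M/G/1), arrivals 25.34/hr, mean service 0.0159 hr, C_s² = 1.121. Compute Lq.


ρ = λ·E[S] = 25.34·0.0159 = 0.4029
Lq = ρ²(1+C_s²)/(2(1−ρ)) = 0.1623·(1+1.121)/(2·0.5971)
= 0.1623·2.1210/1.1942 = 0.28832

Final: 0.28832


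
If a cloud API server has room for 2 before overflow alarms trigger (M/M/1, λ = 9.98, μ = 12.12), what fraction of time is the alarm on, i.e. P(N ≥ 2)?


ρ = 9.98/12.12 = 0.8234
P(N ≥ n) = ρ^n = 0.8234^2 = 0.678041

Final: 0.678041


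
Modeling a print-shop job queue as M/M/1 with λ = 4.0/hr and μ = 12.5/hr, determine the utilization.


ρ = λ/μ = 4.0/12.5 = 0.3200

Final: 0.3200


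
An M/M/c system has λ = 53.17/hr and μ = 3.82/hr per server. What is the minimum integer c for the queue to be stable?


Stability requires cμ > λ ⇔ c > λ/μ.
λ/μ = 53.17/3.82 = 13.9188
Minimum integer c = ⌊13.9188⌋ + 1 = 14
Check: 14·3.82 = 53.48 > 53.17, while 13·3.82 = 49.66 ≤ 53.17

Final: 14 servers


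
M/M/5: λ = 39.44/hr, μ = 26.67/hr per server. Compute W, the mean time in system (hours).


a = 1.4788; ρ = 0.2958; P₀ = 0.227571
Lq = P₀·a^c·ρ/(c!(1−ρ)²) = 0.007999
Wq = Lq/λ = 0.007999/39.44 = 0.0002028 hr
W = Wq + 1/μ = 0.0002028 + 0.03750 = 0.03770 hr

Final: 0.03770 hr


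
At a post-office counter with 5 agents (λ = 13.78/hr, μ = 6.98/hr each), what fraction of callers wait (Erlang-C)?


a = λ/μ = 1.9742; ρ = a/5 = 0.3948
P₀ = 0.137906 (from M/M/c formula)
C(c,a) = [a^c/(c!(1−ρ))]·P₀ = [29.98948/(120·0.6052)]·0.137906
= 0.41297·0.137906 = 0.056951

Final: 0.056951


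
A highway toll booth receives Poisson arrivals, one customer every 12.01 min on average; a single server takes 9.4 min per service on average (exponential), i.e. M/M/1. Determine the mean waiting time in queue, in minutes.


λ = 60/12.01 = 4.9958 /hr
μ = 60/9.4 = 6.3830 /hr
ρ = λ/μ = 4.9958/6.3830 = 0.7827
Wq = ρ/(μ−λ) = 0.7827/(6.3830−4.9958) = 0.56424 hr
In minutes: 0.56424·60 = 33.854 min

Final: 33.854 min


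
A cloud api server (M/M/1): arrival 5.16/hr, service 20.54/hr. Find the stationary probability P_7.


ρ = 5.16/20.54 = 0.2512
P_n = (1−ρ)·ρ^n = (1 − 0.2512)·0.2512^7 = 0.7488·0.00006315 = 0.00004728

Final: 0.00004728


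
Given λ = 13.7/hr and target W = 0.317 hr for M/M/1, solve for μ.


W = 1/(μ−λ) ⇒ μ − λ = 1/W = 1/0.317 = 3.1546
μ = λ + 1/W = 13.7 + 3.1546 = 16.8546 per hr

Final: 16.8546 /hr


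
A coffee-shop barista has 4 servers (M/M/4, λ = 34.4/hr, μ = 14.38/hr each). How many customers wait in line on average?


a = λ/μ = 2.3922; ρ = a/4 = 0.5981
P₀ = 0.083822
Lq = P₀·a^c·ρ / (c!·(1−ρ)²) = 0.083822·32.74901·0.5981/(24·0.16156)
= 0.42340

Final: 0.42340


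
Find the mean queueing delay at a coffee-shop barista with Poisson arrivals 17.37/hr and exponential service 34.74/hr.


ρ = 17.37/34.74 = 0.5000
Wq = ρ/(μ−λ) = 0.5000/(34.74 − 17.37) = 0.5000/17.37 = 0.02879 hr

Final: 0.02879 hr


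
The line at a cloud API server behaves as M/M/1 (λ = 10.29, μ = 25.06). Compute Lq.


ρ = 10.29/25.06 = 0.4106
Lq = ρ²/(1−ρ) = 0.1686/0.5894 = 0.2861

Final: 0.2861


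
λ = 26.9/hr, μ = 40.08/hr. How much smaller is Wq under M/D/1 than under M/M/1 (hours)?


ρ = 26.9/40.08 = 0.6712
Wq(M/M/1) = ρ/(μ−λ) = 0.6712/13.18 = 0.05092 hr
Wq(M/D/1) = ρ/(2(μ−λ)) = 0.02546 hr
Savings = 0.05092 − 0.02546 = 0.02546 hr

Final: 0.02546 hr


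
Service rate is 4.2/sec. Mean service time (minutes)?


Mean service time = 1/μ = 1/4.2 second = 0.23810 second
In minutes: 0.23810 × 0.0166667 = 0.003968 min

Final: 0.003968 min


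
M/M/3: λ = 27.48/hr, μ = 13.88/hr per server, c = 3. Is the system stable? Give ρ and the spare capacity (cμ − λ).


Total capacity cμ = 3·13.88 = 41.64/hr
ρ = λ/(cμ) = 27.48/41.64 = 0.6599
Stable ⇔ ρ < 1: YES
Spare capacity = cμ − λ = 41.64 − 27.48 = 14.16/hr

Final: ρ = 0.6599; stable; margin = 14.16/hr


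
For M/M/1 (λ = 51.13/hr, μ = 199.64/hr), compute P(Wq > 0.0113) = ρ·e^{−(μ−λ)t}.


ρ = 51.13/199.64 = 0.2561
P(Wq > t) = ρ·e^{−(μ−λ)t} = 0.2561·e^{−1.6782}
= 0.2561·0.186717 = 0.047820

Final: 0.047820


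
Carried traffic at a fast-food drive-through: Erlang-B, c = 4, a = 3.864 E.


B(4,3.864) = 0.297390 (Erlang-B)
Carried load = a(1 − B) = 3.864·(1 − 0.297390) = 3.864·0.702610 = 2.7149 E

Final: 2.7149 Erlangs


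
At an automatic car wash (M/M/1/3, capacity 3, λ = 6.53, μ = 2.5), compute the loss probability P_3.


ρ = λ/μ = 6.53/2.5 = 2.6120
P_K = (1−ρ)ρ^K/(1−ρ^(K+1)) = (-1.6120·17.820485)/(1 − 46.547107)
= -28.726622/-45.547107 = 0.630701

Final: 0.630701


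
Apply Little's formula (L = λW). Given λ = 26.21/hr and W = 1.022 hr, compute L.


L = λW = 26.21·1.022 = 26.7866

Final: 26.7866


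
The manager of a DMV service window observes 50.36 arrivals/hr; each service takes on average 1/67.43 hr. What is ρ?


ρ = λ/μ = 50.36/67.43 = 0.7468

Final: 0.7468


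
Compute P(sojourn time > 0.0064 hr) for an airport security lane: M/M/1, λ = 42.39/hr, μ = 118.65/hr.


W ~ Exponential(μ−λ) for M/M/1.
μ − λ = 118.65 − 42.39 = 76.2600
P(W > t) = e^{−(μ−λ)t} = e^{−0.4881} = 0.613814

Final: 0.613814


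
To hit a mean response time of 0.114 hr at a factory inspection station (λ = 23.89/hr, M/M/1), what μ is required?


W = 1/(μ−λ) ⇒ μ − λ = 1/W = 1/0.114 = 8.7719
μ = λ + 1/W = 23.89 + 8.7719 = 32.6619 per hr

Final: 32.6619 /hr


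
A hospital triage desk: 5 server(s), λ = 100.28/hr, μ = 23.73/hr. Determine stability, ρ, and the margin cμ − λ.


Total capacity cμ = 5·23.73 = 118.65/hr
ρ = λ/(cμ) = 100.28/118.65 = 0.8452
Stable ⇔ ρ < 1: YES
Spare capacity = cμ − λ = 118.65 − 100.28 = 18.37/hr

Final: ρ = 0.8452; stable; margin = 18.37/hr


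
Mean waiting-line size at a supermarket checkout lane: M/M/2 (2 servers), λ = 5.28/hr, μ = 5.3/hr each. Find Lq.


a = λ/μ = 0.9962; ρ = a/2 = 0.4981
P₀ = 0.335013
Lq = P₀·a^c·ρ / (c!·(1−ρ)²) = 0.335013·0.99247·0.4981/(2·0.25189)
= 0.32875

Final: 0.32875


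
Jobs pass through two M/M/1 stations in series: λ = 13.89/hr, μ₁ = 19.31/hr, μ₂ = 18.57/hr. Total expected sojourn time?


Each node sees arrival rate λ = 13.89/hr (tandem ⇒ throughput preserved).
W₁ = 1/(μ₁−λ) = 1/(19.31−13.89) = 0.18450 hr
W₂ = 1/(μ₂−λ) = 1/(18.57−13.89) = 0.21368 hr
W_total = W₁ + W₂ = 0.18450 + 0.21368 = 0.39818 hr

Final: 0.39818 hr


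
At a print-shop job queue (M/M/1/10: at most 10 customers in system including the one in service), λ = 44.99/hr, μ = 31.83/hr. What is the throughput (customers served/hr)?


ρ = 1.4134; P_K = (1−ρ)ρ^10/(1−ρ^11) = 0.299160
λ_eff = λ(1 − P_K) = 44.99·(1 − 0.299160) = 44.99·0.700840 = 31.5308 /hr

Final: 31.5308 /hr


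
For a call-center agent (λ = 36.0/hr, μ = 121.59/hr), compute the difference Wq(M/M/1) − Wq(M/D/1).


ρ = 36.0/121.59 = 0.2961
Wq(M/M/1) = ρ/(μ−λ) = 0.2961/85.59 = 0.003459 hr
Wq(M/D/1) = ρ/(2(μ−λ)) = 0.001730 hr
Savings = 0.003459 − 0.001730 = 0.001730 hr

Final: 0.001730 hr


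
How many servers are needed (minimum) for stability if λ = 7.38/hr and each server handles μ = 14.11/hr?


Stability requires cμ > λ ⇔ c > λ/μ.
λ/μ = 7.38/14.11 = 0.5230
Minimum integer c = ⌊0.5230⌋ + 1 = 1
Check: 1·14.11 = 14.11 > 7.38, while 0·14.11 = 0.00 ≤ 7.38

Final: 1 servers


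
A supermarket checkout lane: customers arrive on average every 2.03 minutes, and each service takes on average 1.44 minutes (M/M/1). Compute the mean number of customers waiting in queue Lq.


λ = 60/2.03 = 29.5567 /hr
μ = 60/1.44 = 41.6667 /hr
ρ = λ/μ = 29.5567/41.6667 = 0.7094
Lq = ρ²/(1−ρ) = 0.5032/0.2906 = 1.7313

Final: 1.7313


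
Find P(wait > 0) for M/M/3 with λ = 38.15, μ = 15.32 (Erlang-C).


a = λ/μ = 2.4902; ρ = a/3 = 0.8301
P₀ = 0.046006 (from M/M/c formula)
C(c,a) = [a^c/(c!(1−ρ))]·P₀ = [15.44213/(6·0.1699)]·0.046006
= 15.14555·0.046006 = 0.696785

Final: 0.696785


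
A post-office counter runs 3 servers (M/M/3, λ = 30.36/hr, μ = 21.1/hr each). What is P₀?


a = λ/μ = 30.36/21.1 = 1.4389; ρ = a/c = 0.4796
Σ_{k=0}^{2} a^k/k! (terms k=0..2) = 1.00000 + 1.43886 + 1.03516 = 3.47403
Tail: a^3/(3!(1−ρ)) = 2.97891/(6·0.5204) = 0.95408
P₀ = 1/(3.47403 + 0.95408) = 1/4.42811 = 0.225830

Final: 0.225830


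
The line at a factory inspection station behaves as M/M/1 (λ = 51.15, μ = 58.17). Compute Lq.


ρ = 51.15/58.17 = 0.8793
Lq = ρ²/(1−ρ) = 0.7732/0.1207 = 6.4070

Final: 6.4070


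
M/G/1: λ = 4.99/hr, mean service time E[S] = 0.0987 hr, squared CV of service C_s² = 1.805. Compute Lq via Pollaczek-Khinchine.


ρ = λ·E[S] = 4.99·0.0987 = 0.4925
Lq = ρ²(1+C_s²)/(2(1−ρ)) = 0.2426·(1+1.805)/(2·0.5075)
= 0.2426·2.8050/1.0150 = 0.67037

Final: 0.67037


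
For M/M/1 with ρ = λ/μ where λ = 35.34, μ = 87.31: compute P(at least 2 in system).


ρ = 35.34/87.31 = 0.4048
P(N ≥ n) = ρ^n = 0.4048^2 = 0.163834

Final: 0.163834


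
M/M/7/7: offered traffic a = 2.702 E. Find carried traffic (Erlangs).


B(7,2.702) = 0.014086 (Erlang-B)
Carried load = a(1 − B) = 2.702·(1 − 0.014086) = 2.702·0.985914 = 2.6639 E

Final: 2.6639 Erlangs


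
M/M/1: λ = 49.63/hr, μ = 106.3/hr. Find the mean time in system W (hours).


W = 1/(μ−λ) = 1/(106.3 − 49.63) = 1/56.67 = 0.01765 hr

Final: 0.01765 hr


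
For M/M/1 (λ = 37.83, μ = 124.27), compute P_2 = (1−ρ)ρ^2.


ρ = 37.83/124.27 = 0.3044
P_n = (1−ρ)·ρ^n = (1 − 0.3044)·0.3044^2 = 0.6956·0.092670 = 0.064460

Final: 0.064460


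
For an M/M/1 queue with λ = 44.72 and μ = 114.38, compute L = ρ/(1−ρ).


ρ = λ/μ = 44.72/114.38 = 0.3910
L = ρ/(1−ρ) = 0.3910/(1 − 0.3910) = 0.3910/0.6090 = 0.6420

Final: 0.6420


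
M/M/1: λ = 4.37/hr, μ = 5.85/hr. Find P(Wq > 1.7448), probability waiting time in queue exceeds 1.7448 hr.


ρ = 4.37/5.85 = 0.7470
P(Wq > t) = ρ·e^{−(μ−λ)t} = 0.7470·e^{−2.5823}
= 0.7470·0.075600 = 0.056474

Final: 0.056474


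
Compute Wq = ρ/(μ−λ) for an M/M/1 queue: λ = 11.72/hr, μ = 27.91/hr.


ρ = 11.72/27.91 = 0.4199
Wq = ρ/(μ−λ) = 0.4199/(27.91 − 11.72) = 0.4199/16.19 = 0.02594 hr

Final: 0.02594 hr


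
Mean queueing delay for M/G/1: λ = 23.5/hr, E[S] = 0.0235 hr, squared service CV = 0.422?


ρ = λ·E[S] = 23.5·0.0235 = 0.5523
E[S²] = E[S]²(1+C_s²) = 0.0235²·(1+0.422) = 0.0007853
Wq = λ·E[S²]/(2(1−ρ)) = 23.5·0.0007853/(2·0.4477) = 0.02061 hr

Final: 0.02061 hr


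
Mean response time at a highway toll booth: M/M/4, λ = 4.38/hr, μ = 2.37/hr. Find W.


a = 1.8481; ρ = 0.4620; P₀ = 0.153578
Lq = P₀·a^c·ρ/(c!(1−ρ)²) = 0.11917
Wq = Lq/λ = 0.11917/4.38 = 0.02721 hr
W = Wq + 1/μ = 0.02721 + 0.42194 = 0.44915 hr

Final: 0.44915 hr


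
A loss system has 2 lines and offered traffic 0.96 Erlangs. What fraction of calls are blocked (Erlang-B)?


B(c,a) = (a^c/c!) / Σ_{k=0}^{c} a^k/k!
a^2/2! = 0.460800
Σ terms (k=0..2): 1.00000 + 0.96000 + 0.46080 = 2.420800
B = 0.460800/2.420800 = 0.190350

Final: 0.190350


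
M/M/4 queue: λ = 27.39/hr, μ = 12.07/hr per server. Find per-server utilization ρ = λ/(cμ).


ρ = λ/(cμ) = 27.39/(4·12.07) = 27.39/48.28 = 0.5673

Final: 0.5673


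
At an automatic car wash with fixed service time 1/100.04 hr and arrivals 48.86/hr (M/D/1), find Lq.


ρ = 48.86/100.04 = 0.4884
M/D/1: Lq = ρ²/(2(1−ρ)) = 0.2385/(2·0.5116) = 0.23313

Final: 0.23313


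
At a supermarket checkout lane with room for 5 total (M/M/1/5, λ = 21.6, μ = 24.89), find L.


ρ = 21.6/24.89 = 0.8678
L = ρ[1 − (K+1)ρ^K + Kρ^(K+1)] / [(1−ρ)(1−ρ^(K+1))]
Numerator: 0.8678·(1 − 6·0.492203 + 5·0.427143) = 0.158373
Denominator: (0.1322)·(0.572857) = 0.075721
L = 0.158373/0.075721 = 2.0915

Final: 2.0915


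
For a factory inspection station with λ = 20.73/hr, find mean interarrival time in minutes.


Mean interarrival time = 1/λ = 1/20.73 hour = 0.04824 hour
In minutes: 0.04824 × 60 = 2.8944 min

Final: 2.8944 min


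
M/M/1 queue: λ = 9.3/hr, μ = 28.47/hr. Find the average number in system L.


ρ = λ/μ = 9.3/28.47 = 0.3267
L = ρ/(1−ρ) = 0.3267/(1 − 0.3267) = 0.3267/0.6733 = 0.4851

Final: 0.4851


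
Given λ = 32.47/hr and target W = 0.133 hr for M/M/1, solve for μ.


W = 1/(μ−λ) ⇒ μ − λ = 1/W = 1/0.133 = 7.5188
μ = λ + 1/W = 32.47 + 7.5188 = 39.9888 per hr

Final: 39.9888 /hr


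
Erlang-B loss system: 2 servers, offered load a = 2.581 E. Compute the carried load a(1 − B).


B(2,2.581) = 0.481899 (Erlang-B)
Carried load = a(1 − B) = 2.581·(1 − 0.481899) = 2.581·0.518101 = 1.3372 E

Final: 1.3372 Erlangs


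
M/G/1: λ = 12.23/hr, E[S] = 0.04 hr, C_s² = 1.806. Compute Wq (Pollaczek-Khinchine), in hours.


ρ = λ·E[S] = 12.23·0.04 = 0.4892
E[S²] = E[S]²(1+C_s²) = 0.04²·(1+1.806) = 0.004490
Wq = λ·E[S²]/(2(1−ρ)) = 12.23·0.004490/(2·0.5108) = 0.05375 hr

Final: 0.05375 hr


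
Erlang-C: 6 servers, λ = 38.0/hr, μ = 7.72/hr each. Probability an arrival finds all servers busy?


a = λ/μ = 4.9223; ρ = a/6 = 0.8204
P₀ = 0.005091 (from M/M/c formula)
C(c,a) = [a^c/(c!(1−ρ))]·P₀ = [14223.21509/(720·0.1796)]·0.005091
= 109.97919·0.005091 = 0.559884

Final: 0.559884


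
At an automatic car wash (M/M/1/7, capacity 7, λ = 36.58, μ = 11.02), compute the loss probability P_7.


ρ = λ/μ = 36.58/11.02 = 3.3194
P_K = (1−ρ)ρ^K/(1−ρ^(K+1)) = (-2.3194·4440.529365)/(1 − 14739.978600)
= -10299.449235/-14738.978600 = 0.698790

Final: 0.698790


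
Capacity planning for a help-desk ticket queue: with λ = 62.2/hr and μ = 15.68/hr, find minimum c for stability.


Stability requires cμ > λ ⇔ c > λ/μ.
λ/μ = 62.2/15.68 = 3.9668
Minimum integer c = ⌊3.9668⌋ + 1 = 4
Check: 4·15.68 = 62.72 > 62.2, while 3·15.68 = 47.04 ≤ 62.2

Final: 4 servers


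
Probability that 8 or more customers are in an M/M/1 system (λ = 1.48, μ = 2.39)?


ρ = 1.48/2.39 = 0.6192
P(N ≥ n) = ρ^n = 0.6192^8 = 0.021623

Final: 0.021623


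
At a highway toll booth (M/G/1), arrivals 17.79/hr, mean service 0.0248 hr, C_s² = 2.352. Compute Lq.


ρ = λ·E[S] = 17.79·0.0248 = 0.4412
Lq = ρ²(1+C_s²)/(2(1−ρ)) = 0.1947·(1+2.352)/(2·0.5588)
= 0.1947·3.3520/1.1176 = 0.58380

Final: 0.58380


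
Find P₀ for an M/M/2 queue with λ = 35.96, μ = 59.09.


a = λ/μ = 35.96/59.09 = 0.6086; ρ = a/c = 0.3043
Σ_{k=0}^{1} a^k/k! (terms k=0..1) = 1.00000 + 0.60856 = 1.60856
Tail: a^2/(2!(1−ρ)) = 0.37035/(2·0.6957) = 0.26616
P₀ = 1/(1.60856 + 0.26616) = 1/1.87473 = 0.533411

Final: 0.533411


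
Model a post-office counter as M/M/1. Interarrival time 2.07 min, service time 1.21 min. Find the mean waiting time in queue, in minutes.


λ = 60/2.07 = 28.9855 /hr
μ = 60/1.21 = 49.5868 /hr
ρ = λ/μ = 28.9855/49.5868 = 0.5845
Wq = ρ/(μ−λ) = 0.5845/(49.5868−28.9855) = 0.02837 hr
In minutes: 0.02837·60 = 1.702 min

Final: 1.702 min


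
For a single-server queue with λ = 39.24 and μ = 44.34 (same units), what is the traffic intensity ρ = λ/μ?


ρ = λ/μ = 39.24/44.34 = 0.8850

Final: 0.8850


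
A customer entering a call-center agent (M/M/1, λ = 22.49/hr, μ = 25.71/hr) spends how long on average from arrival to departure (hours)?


W = 1/(μ−λ) = 1/(25.71 − 22.49) = 1/3.22 = 0.3106 hr

Final: 0.3106 hr


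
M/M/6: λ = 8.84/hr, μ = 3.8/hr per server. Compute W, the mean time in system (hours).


a = 2.3263; ρ = 0.3877; P₀ = 0.097295
Lq = P₀·a^c·ρ/(c!(1−ρ)²) = 0.02215
Wq = Lq/λ = 0.02215/8.84 = 0.002506 hr
W = Wq + 1/μ = 0.002506 + 0.26316 = 0.26566 hr

Final: 0.26566 hr


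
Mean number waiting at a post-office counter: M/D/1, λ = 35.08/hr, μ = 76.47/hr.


ρ = 35.08/76.47 = 0.4587
M/D/1: Lq = ρ²/(2(1−ρ)) = 0.2104/(2·0.5413) = 0.19440

Final: 0.19440


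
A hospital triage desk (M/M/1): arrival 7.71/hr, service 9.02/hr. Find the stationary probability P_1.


ρ = 7.71/9.02 = 0.8548
P_n = (1−ρ)·ρ^n = (1 − 0.8548)·0.8548^1 = 0.1452·0.854767 = 0.124140

Final: 0.124140


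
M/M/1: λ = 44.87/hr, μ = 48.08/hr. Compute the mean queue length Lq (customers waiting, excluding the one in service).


ρ = 44.87/48.08 = 0.9332
Lq = ρ²/(1−ρ) = 0.8709/0.06676 = 13.0450

Final: 13.0450


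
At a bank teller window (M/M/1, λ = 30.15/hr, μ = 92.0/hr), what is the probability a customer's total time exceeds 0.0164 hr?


W ~ Exponential(μ−λ) for M/M/1.
μ − λ = 92.0 − 30.15 = 61.8500
P(W > t) = e^{−(μ−λ)t} = e^{−1.0143} = 0.362642

Final: 0.362642


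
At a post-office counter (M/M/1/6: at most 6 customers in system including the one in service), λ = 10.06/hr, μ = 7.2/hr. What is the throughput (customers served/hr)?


ρ = 1.3972; P_K = (1−ρ)ρ^6/(1−ρ^7) = 0.314552
λ_eff = λ(1 − P_K) = 10.06·(1 − 0.314552) = 10.06·0.685448 = 6.8956 /hr

Final: 6.8956 /hr


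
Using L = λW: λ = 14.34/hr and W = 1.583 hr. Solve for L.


L = λW = 14.34·1.583 = 22.7002

Final: 22.7002


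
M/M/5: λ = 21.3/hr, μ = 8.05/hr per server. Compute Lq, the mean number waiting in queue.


a = λ/μ = 2.6460; ρ = a/5 = 0.5292
P₀ = 0.068625
Lq = P₀·a^c·ρ / (c!·(1−ρ)²) = 0.068625·129.69362·0.5292/(120·0.22166)
= 0.17707

Final: 0.17707


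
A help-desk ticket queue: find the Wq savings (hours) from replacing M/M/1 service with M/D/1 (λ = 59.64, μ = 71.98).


ρ = 59.64/71.98 = 0.8286
Wq(M/M/1) = ρ/(μ−λ) = 0.8286/12.34 = 0.06714 hr
Wq(M/D/1) = ρ/(2(μ−λ)) = 0.03357 hr
Savings = 0.06714 − 0.03357 = 0.03357 hr

Final: 0.03357 hr


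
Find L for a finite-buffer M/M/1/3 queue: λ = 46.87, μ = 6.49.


ρ = 46.87/6.49 = 7.2219
L = ρ[1 − (K+1)ρ^K + Kρ^(K+1)] / [(1−ρ)(1−ρ^(K+1))]
Numerator: 7.2219·(1 − 4·376.661100 + 3·2720.201194) = 48061.315389
Denominator: (-6.2219)·(-2719.201194) = 16918.543021
L = 48061.315389/16918.543021 = 2.8407

Final: 2.8407


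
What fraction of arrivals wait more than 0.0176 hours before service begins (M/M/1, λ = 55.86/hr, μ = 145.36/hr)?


ρ = 55.86/145.36 = 0.3843
P(Wq > t) = ρ·e^{−(μ−λ)t} = 0.3843·e^{−1.5752}
= 0.3843·0.206966 = 0.079534

Final: 0.079534


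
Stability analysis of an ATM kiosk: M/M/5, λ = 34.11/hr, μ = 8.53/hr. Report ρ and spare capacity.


Total capacity cμ = 5·8.53 = 42.65/hr
ρ = λ/(cμ) = 34.11/42.65 = 0.7998
Stable ⇔ ρ < 1: YES
Spare capacity = cμ − λ = 42.65 − 34.11 = 8.54/hr

Final: ρ = 0.7998; stable; margin = 8.54/hr


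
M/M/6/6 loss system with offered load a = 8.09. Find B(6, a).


B(c,a) = (a^c/c!) / Σ_{k=0}^{c} a^k/k!
a^6/6! = 389.366545
Σ terms (k=0..6): 1.00000 + 8.09000 + 32.72405 + 88.24585 + 178.47724 + 288.77618 + 389.36654 = 986.679868
B = 389.366545/986.679868 = 0.394623

Final: 0.394623


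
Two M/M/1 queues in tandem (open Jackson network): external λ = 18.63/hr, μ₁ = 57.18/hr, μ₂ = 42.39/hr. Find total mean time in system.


Each node sees arrival rate λ = 18.63/hr (tandem ⇒ throughput preserved).
W₁ = 1/(μ₁−λ) = 1/(57.18−18.63) = 0.02594 hr
W₂ = 1/(μ₂−λ) = 1/(42.39−18.63) = 0.04209 hr
W_total = W₁ + W₂ = 0.02594 + 0.04209 = 0.06803 hr

Final: 0.06803 hr


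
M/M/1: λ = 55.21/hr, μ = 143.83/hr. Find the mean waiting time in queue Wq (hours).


ρ = 55.21/143.83 = 0.3839
Wq = ρ/(μ−λ) = 0.3839/(143.83 − 55.21) = 0.3839/88.62 = 0.004331 hr

Final: 0.004331 hr


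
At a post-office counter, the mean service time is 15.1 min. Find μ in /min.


μ = 1/(service time) in consistent units.
1 minute = 1 min, so μ = 1/15.1 = 0.06623 per minute

Final: 0.06623 /min


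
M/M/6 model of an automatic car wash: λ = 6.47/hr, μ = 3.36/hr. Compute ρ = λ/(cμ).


ρ = λ/(cμ) = 6.47/(6·3.36) = 6.47/20.16 = 0.3209

Final: 0.3209


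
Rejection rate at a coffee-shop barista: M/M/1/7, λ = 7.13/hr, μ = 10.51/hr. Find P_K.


ρ = λ/μ = 7.13/10.51 = 0.6784
P_K = (1−ρ)ρ^K/(1−ρ^(K+1)) = (0.3216·0.066131)/(1 − 0.044864)
= 0.021268/0.955136 = 0.022267

Final: 0.022267


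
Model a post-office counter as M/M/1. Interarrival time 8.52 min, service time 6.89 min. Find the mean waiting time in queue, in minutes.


λ = 60/8.52 = 7.0423 /hr
μ = 60/6.89 = 8.7083 /hr
ρ = λ/μ = 7.0423/8.7083 = 0.8087
Wq = ρ/(μ−λ) = 0.8087/(8.7083−7.0423) = 0.48540 hr
In minutes: 0.48540·60 = 29.124 min

Final: 29.124 min


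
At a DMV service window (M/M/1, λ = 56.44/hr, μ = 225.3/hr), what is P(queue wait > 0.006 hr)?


ρ = 56.44/225.3 = 0.2505
P(Wq > t) = ρ·e^{−(μ−λ)t} = 0.2505·e^{−1.0132}
= 0.2505·0.363070 = 0.090953

Final: 0.090953


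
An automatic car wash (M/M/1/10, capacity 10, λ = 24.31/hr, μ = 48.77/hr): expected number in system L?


ρ = 24.31/48.77 = 0.4985
L = ρ[1 − (K+1)ρ^K + Kρ^(K+1)] / [(1−ρ)(1−ρ^(K+1))]
Numerator: 0.4985·(1 − 11·0.0009469 + 10·0.0004720) = 0.495623
Denominator: (0.5015)·(0.999528) = 0.501301
L = 0.495623/0.501301 = 0.9887

Final: 0.9887


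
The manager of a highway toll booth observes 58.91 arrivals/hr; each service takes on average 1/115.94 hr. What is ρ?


ρ = λ/μ = 58.91/115.94 = 0.5081

Final: 0.5081


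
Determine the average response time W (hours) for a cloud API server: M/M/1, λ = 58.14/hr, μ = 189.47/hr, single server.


W = 1/(μ−λ) = 1/(189.47 − 58.14) = 1/131.33 = 0.007614 hr

Final: 0.007614 hr


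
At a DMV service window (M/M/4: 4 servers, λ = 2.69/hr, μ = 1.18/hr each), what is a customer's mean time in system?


a = 2.2797; ρ = 0.5699; P₀ = 0.095519
Lq = P₀·a^c·ρ/(c!(1−ρ)²) = 0.33118
Wq = Lq/λ = 0.33118/2.69 = 0.12312 hr
W = Wq + 1/μ = 0.12312 + 0.84746 = 0.97057 hr

Final: 0.97057 hr


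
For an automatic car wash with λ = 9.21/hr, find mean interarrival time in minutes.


Mean interarrival time = 1/λ = 1/9.21 hour = 0.10858 hour
In minutes: 0.10858 × 60 = 6.5147 min

Final: 6.5147 min


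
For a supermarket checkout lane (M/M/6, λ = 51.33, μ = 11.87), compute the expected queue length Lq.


a = λ/μ = 4.3243; ρ = a/6 = 0.7207
P₀ = 0.011384
Lq = P₀·a^c·ρ / (c!·(1−ρ)²) = 0.011384·6539.17970·0.7207/(720·0.07799)
= 0.95539

Final: 0.95539
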